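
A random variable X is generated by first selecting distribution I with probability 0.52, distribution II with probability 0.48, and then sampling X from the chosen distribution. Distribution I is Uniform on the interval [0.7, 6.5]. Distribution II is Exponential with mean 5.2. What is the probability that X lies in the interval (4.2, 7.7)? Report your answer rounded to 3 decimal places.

0.311

Conditional on each component, P(4.2 < X < 7.7): I: 0.396552; II: 0.218423.
By total probability, P(4.2 < X < 7.7) = 0.52·0.396552 + 0.48·0.218423 = 0.31105.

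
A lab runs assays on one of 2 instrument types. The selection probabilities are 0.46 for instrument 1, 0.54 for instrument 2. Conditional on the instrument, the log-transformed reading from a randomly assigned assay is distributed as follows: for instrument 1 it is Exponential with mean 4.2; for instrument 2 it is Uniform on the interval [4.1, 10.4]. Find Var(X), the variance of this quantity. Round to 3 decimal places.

12.211

Per component, 1: μ=4.2, E[X²]=35.28; 2: μ=7.25, E[X²]=55.87.
E[X] = 0.46·4.2 + 0.54·7.25 = 5.847.
E[X²] = 0.46·35.28 + 0.54·55.87 = 46.3986.
Var(X) = E[X²] − (E[X])² = 46.3986 − 34.1874 = 12.2112.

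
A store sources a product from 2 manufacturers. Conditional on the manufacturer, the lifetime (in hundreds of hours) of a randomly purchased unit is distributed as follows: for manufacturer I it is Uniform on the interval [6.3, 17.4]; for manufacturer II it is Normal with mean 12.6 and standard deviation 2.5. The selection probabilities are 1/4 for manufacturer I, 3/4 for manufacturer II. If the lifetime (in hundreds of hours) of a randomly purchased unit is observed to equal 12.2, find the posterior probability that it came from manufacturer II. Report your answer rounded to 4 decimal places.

Likelihoods f(12.2 | ·): I: 0.0900901; II: 0.157547.
Posterior ∝ prior × likelihood. Numerator for II: 0.75·0.157547 = 0.118161.
Normalizing constant: 0.25·0.0900901 + 0.75·0.157547 = 0.140683.
P(II | observation) = 0.118161 / 0.140683 = 0.839906.

0.8399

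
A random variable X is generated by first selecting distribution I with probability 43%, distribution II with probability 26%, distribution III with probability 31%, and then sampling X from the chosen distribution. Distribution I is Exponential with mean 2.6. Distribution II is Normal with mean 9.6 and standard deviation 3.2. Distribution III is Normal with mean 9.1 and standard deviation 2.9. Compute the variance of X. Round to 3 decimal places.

Per component, I: μ=2.6, E[X²]=13.52; II: μ=9.6, E[X²]=102.4; III: μ=9.1, E[X²]=91.22.
E[X] = 0.43·2.6 + 0.26·9.6 + 0.31·9.1 = 6.435.
E[X²] = 0.43·13.52 + 0.26·102.4 + 0.31·91.22 = 60.7158.
Var(X) = E[X²] − (E[X])² = 60.7158 − 41.4092 = 19.3066.

19.307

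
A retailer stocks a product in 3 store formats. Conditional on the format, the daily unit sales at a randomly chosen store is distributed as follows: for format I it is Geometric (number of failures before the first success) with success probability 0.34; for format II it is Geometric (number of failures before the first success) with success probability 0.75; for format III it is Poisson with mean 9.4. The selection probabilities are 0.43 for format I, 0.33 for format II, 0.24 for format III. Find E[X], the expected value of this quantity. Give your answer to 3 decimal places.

3.201

Component means — I: 1.94118; II: 0.333333; III: 9.4.
E[X] = 0.43·1.94118 + 0.33·0.333333 + 0.24·9.4 = 3.20071.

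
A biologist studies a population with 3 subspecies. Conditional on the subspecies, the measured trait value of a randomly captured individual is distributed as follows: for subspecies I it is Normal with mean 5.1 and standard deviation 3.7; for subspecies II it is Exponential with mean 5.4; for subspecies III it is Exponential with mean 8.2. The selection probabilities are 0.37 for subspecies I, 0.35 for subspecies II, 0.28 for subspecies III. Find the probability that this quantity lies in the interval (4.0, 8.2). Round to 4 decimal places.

Conditional on each subspecies, P(4.0 < X < 8.2): I: 0.415819; II: 0.257724; III: 0.246093.
By total probability, P(4.0 < X < 8.2) = 0.37·0.415819 + 0.35·0.257724 + 0.28·0.246093 = 0.312963.

0.3130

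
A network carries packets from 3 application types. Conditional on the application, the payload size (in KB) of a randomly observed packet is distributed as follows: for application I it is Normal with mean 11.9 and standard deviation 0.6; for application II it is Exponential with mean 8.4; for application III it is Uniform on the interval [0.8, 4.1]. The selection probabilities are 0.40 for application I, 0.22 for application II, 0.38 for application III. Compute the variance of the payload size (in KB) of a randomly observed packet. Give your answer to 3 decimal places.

33.624

Per component, I: μ=11.9, E[X²]=141.97; II: μ=8.4, E[X²]=141.12; III: μ=2.45, E[X²]=6.91.
E[X] = 0.4·11.9 + 0.22·8.4 + 0.38·2.45 = 7.539.
E[X²] = 0.4·141.97 + 0.22·141.12 + 0.38·6.91 = 90.4602.
Var(X) = E[X²] − (E[X])² = 90.4602 − 56.8365 = 33.6237.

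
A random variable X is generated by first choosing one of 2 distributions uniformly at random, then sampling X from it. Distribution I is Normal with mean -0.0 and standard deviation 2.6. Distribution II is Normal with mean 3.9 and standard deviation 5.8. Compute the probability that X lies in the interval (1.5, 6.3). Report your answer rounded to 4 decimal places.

Conditional on each component, P(1.5 < X < 6.3): I: 0.274301; II: 0.320974.
By total probability, P(1.5 < X < 6.3) = 0.5·0.274301 + 0.5·0.320974 = 0.297638.

0.2976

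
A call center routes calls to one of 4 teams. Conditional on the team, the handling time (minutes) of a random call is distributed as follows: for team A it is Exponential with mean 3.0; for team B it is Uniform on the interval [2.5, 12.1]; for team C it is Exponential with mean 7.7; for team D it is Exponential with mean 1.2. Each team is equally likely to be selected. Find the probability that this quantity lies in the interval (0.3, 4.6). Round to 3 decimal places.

Conditional on each team, P(0.3 < X < 4.6): A: 0.689022; B: 0.21875; C: 0.411549; D: 0.757163.
By total probability, P(0.3 < X < 4.6) = 0.25·0.689022 + 0.25·0.21875 + 0.25·0.411549 + 0.25·0.757163 = 0.519121.

0.519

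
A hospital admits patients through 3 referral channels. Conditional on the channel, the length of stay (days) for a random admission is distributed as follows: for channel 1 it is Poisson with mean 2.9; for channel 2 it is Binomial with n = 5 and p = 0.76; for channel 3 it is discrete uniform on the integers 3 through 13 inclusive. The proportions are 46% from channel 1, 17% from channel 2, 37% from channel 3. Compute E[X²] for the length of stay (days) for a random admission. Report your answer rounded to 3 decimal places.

35.192

For each component E[X²] = Var + (mean)², giving 1: 11.31; 2: 15.352; 3: 74.
Overall E[X²] = 0.46·11.31 + 0.17·15.352 + 0.37·74 = 35.1924.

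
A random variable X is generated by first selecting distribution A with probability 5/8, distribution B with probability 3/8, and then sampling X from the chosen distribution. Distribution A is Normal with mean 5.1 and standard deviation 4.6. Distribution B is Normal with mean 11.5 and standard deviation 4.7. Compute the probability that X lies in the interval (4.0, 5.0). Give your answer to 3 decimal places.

Conditional on each component, P(4.0 < X < 5.0): A: 0.0858258; B: 0.0280628.
By total probability, P(4.0 < X < 5.0) = 0.625·0.0858258 + 0.375·0.0280628 = 0.0641647.

0.064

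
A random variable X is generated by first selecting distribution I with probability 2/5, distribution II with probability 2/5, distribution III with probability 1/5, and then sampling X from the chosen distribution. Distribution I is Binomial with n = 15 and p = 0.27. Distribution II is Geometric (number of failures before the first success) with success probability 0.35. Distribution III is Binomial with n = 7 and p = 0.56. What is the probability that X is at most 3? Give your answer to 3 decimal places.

0.559

Conditional on each component, P(X ≤ 3): I: 0.391415; II: 0.821494; III: 0.370624.
By total probability, P(X ≤ 3) = 0.4·0.391415 + 0.4·0.821494 + 0.2·0.370624 = 0.559288.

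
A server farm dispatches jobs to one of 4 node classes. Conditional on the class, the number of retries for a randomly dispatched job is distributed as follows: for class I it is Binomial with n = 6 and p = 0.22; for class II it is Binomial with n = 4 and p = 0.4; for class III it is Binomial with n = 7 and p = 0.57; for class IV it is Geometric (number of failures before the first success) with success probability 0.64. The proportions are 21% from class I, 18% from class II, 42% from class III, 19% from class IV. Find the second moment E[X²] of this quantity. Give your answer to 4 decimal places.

8.8499

For each component E[X²] = Var + (mean)², giving I: 2.772; II: 3.52; III: 17.6358; IV: 1.19531.
Overall E[X²] = 0.21·2.772 + 0.18·3.52 + 0.42·17.6358 + 0.19·1.19531 = 8.84987.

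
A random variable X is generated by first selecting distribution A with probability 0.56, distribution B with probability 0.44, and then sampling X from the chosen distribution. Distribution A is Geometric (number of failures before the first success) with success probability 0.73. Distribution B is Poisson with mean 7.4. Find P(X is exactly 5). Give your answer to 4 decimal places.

Conditional on each component, P(X = 5): A: 0.00104747; B: 0.113031.
By total probability, P(X = 5) = 0.56·0.00104747 + 0.44·0.113031 = 0.0503203.

0.0503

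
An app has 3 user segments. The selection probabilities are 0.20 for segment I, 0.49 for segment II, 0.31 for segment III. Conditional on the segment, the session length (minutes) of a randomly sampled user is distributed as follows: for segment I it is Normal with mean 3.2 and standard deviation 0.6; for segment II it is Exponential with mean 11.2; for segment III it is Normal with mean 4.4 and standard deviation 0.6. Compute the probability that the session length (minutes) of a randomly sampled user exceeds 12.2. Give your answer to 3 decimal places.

Conditional on each segment, P(X > 12.2): I: 0; II: 0.336457; III: 0.
By total probability, P(X > 12.2) = 0.2·0 + 0.49·0.336457 + 0.31·0 = 0.164864.

0.165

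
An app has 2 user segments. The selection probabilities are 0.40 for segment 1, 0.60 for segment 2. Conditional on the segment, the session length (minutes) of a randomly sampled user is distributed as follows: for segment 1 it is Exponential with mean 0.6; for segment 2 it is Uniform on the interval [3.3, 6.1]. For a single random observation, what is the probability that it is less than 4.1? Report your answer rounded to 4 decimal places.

0.5710

Conditional on each segment, P(X < 4.1): 1: 0.998923; 2: 0.285714.
By total probability, P(X < 4.1) = 0.4·0.998923 + 0.6·0.285714 = 0.570998.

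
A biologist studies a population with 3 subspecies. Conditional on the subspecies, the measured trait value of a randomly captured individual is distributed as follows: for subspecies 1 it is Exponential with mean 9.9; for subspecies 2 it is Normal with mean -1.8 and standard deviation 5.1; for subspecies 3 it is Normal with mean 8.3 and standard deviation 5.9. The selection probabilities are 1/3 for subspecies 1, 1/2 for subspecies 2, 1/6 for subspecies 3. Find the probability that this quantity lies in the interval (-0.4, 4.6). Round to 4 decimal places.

0.2999

Conditional on each subspecies, P(-0.4 < X < 4.6): 1: 0.371643; 2: 0.287089; 3: 0.195127.
By total probability, P(-0.4 < X < 4.6) = 0.333333·0.371643 + 0.5·0.287089 + 0.166667·0.195127 = 0.299947.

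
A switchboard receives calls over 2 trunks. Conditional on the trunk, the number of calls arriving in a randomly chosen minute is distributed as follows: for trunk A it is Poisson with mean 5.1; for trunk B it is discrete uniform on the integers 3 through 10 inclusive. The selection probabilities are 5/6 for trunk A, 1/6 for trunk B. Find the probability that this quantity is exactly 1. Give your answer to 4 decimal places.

0.0259

Conditional on each trunk, P(X = 1): A: 0.0310934; B: 0.
By total probability, P(X = 1) = 0.833333·0.0310934 + 0.166667·0 = 0.0259112.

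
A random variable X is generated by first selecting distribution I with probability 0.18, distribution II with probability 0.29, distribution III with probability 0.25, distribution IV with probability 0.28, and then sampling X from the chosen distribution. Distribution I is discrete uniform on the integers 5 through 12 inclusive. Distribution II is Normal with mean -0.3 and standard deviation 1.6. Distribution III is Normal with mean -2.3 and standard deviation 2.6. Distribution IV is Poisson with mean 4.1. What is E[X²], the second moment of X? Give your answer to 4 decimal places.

For each component E[X²] = Var + (mean)², giving I: 77.5; II: 2.65; III: 12.05; IV: 20.91.
Overall E[X²] = 0.18·77.5 + 0.29·2.65 + 0.25·12.05 + 0.28·20.91 = 23.5858.

23.5858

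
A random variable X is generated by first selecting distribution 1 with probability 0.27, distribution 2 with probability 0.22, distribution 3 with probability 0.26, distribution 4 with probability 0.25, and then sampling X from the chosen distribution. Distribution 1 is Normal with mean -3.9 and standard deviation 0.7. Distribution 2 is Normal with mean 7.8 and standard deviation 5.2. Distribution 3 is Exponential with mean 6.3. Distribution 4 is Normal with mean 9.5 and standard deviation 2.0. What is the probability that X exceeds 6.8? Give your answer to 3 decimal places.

0.443

Conditional on each component, P(X > 6.8): 1: 0; 2: 0.576249; 3: 0.339811; 4: 0.911492.
By total probability, P(X > 6.8) = 0.27·0 + 0.22·0.576249 + 0.26·0.339811 + 0.25·0.911492 = 0.442999.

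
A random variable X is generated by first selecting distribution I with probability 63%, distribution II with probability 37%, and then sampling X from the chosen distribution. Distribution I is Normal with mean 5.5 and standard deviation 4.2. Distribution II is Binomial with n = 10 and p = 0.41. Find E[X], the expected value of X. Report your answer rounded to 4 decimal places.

4.9820

Component means — I: 5.5; II: 4.1.
E[X] = 0.63·5.5 + 0.37·4.1 = 4.982.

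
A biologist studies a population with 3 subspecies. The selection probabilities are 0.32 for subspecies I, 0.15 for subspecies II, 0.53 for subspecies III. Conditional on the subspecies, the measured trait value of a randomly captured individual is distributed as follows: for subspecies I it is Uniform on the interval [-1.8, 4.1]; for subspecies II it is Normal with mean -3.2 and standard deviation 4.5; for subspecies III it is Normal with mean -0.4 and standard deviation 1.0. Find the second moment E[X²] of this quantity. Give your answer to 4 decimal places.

6.5398

For each component E[X²] = Var + (mean)², giving I: 4.22333; II: 30.49; III: 1.16.
Overall E[X²] = 0.32·4.22333 + 0.15·30.49 + 0.53·1.16 = 6.53977.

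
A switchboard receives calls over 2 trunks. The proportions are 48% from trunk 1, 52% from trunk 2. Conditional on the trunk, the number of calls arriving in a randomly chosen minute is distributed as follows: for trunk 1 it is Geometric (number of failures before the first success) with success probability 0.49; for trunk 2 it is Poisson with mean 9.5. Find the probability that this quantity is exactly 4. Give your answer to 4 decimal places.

0.0291

Conditional on each trunk, P(X = 4): 1: 0.0331495; 2: 0.025403.
By total probability, P(X = 4) = 0.48·0.0331495 + 0.52·0.025403 = 0.0291213.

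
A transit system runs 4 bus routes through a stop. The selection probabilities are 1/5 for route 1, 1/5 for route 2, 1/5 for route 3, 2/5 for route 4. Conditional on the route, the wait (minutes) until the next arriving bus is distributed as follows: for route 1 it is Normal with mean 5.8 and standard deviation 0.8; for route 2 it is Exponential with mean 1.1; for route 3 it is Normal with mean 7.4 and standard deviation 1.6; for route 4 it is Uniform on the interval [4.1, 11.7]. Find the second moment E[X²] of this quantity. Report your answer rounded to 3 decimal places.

For each component E[X²] = Var + (mean)², giving 1: 34.28; 2: 2.42; 3: 57.32; 4: 67.2233.
Overall E[X²] = 0.2·34.28 + 0.2·2.42 + 0.2·57.32 + 0.4·67.2233 = 45.6933.

45.693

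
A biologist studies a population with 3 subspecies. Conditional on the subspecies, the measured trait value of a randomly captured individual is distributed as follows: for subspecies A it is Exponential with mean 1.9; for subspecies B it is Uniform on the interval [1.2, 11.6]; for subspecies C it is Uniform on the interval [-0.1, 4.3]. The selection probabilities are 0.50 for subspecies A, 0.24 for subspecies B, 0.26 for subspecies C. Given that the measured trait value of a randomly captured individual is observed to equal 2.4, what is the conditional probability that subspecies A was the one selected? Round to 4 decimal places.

Likelihoods f(2.4 | ·): A: 0.148821; B: 0.0961538; C: 0.227273.
Posterior ∝ prior × likelihood. Numerator for A: 0.5·0.148821 = 0.0744104.
Normalizing constant: 0.5·0.148821 + 0.24·0.0961538 + 0.26·0.227273 = 0.156578.
P(A | observation) = 0.0744104 / 0.156578 = 0.475228.

0.4752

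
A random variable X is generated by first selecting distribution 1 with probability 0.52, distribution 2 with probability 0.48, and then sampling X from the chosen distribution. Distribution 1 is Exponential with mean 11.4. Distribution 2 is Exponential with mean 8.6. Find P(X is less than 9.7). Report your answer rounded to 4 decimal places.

Conditional on each component, P(X < 9.7): 1: 0.57296; 2: 0.67629.
By total probability, P(X < 9.7) = 0.52·0.57296 + 0.48·0.67629 = 0.622558.

0.6226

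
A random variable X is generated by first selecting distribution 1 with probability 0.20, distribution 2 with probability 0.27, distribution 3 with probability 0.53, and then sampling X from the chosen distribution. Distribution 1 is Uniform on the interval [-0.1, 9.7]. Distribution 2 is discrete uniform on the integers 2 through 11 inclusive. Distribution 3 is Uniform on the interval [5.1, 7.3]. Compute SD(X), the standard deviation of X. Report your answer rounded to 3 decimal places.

Per component, 1: μ=4.8, E[X²]=31.0433; 2: μ=6.5, E[X²]=50.5; 3: μ=6.2, E[X²]=38.8433.
E[X] = 0.2·4.8 + 0.27·6.5 + 0.53·6.2 = 6.001.
E[X²] = 0.2·31.0433 + 0.27·50.5 + 0.53·38.8433 = 40.4306.
Var(X) = E[X²] − (E[X])² = 40.4306 − 36.012 = 4.41863.
SD(X) = √4.41863 = 2.10205.

2.102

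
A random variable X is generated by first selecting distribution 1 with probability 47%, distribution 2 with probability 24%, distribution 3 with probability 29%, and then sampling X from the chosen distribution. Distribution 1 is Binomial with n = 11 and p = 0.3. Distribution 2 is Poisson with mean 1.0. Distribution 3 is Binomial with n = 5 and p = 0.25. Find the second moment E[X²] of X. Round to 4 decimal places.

For each component E[X²] = Var + (mean)², giving 1: 13.2; 2: 2; 3: 2.5.
Overall E[X²] = 0.47·13.2 + 0.24·2 + 0.29·2.5 = 7.409.

7.4090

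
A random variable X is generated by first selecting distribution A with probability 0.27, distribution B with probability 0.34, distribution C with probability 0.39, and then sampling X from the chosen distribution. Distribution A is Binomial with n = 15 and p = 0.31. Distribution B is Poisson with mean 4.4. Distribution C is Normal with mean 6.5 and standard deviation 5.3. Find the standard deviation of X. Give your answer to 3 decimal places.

3.777

Per component, A: μ=4.65, E[X²]=24.831; B: μ=4.4, E[X²]=23.76; C: μ=6.5, E[X²]=70.34.
E[X] = 0.27·4.65 + 0.34·4.4 + 0.39·6.5 = 5.2865.
E[X²] = 0.27·24.831 + 0.34·23.76 + 0.39·70.34 = 42.2154.
Var(X) = E[X²] − (E[X])² = 42.2154 − 27.9471 = 14.2683.
SD(X) = √14.2683 = 3.77734.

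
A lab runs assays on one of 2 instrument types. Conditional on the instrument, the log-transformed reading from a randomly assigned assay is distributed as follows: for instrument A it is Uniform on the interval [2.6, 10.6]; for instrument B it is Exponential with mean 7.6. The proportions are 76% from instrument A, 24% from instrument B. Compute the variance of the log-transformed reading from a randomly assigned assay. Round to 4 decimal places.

Per component, A: μ=6.6, E[X²]=48.8933; B: μ=7.6, E[X²]=115.52.
E[X] = 0.76·6.6 + 0.24·7.6 = 6.84.
E[X²] = 0.76·48.8933 + 0.24·115.52 = 64.8837.
Var(X) = E[X²] − (E[X])² = 64.8837 − 46.7856 = 18.0981.

18.0981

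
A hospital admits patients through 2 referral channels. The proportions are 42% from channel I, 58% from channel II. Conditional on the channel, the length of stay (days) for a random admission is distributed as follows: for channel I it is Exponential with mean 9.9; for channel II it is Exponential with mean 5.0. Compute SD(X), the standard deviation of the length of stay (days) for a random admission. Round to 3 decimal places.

7.843

Per component, I: μ=9.9, E[X²]=196.02; II: μ=5, E[X²]=50.
E[X] = 0.42·9.9 + 0.58·5 = 7.058.
E[X²] = 0.42·196.02 + 0.58·50 = 111.328.
Var(X) = E[X²] − (E[X])² = 111.328 − 49.8154 = 61.513.
SD(X) = √61.513 = 7.84302.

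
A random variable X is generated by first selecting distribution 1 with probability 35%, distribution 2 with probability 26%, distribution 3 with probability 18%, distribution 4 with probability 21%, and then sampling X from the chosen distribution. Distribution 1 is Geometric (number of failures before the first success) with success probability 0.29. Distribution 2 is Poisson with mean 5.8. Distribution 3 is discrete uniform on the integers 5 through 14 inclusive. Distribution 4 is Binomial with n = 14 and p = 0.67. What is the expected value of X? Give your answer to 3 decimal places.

6.045

Component means — 1: 2.44828; 2: 5.8; 3: 9.5; 4: 9.38.
E[X] = 0.35·2.44828 + 0.26·5.8 + 0.18·9.5 + 0.21·9.38 = 6.0447.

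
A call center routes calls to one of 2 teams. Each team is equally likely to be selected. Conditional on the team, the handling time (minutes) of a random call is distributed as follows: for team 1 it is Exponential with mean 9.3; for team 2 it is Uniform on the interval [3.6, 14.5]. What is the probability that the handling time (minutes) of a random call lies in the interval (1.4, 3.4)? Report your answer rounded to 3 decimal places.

Conditional on each team, P(1.4 < X < 3.4): 1: 0.166459; 2: 0.
By total probability, P(1.4 < X < 3.4) = 0.5·0.166459 + 0.5·0 = 0.0832296.

0.083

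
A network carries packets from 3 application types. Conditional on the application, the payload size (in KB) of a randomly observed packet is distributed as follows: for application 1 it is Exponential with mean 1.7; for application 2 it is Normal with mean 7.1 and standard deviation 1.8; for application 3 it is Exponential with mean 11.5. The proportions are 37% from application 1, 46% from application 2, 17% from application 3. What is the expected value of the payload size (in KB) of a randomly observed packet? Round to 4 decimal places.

5.8500

Component means — 1: 1.7; 2: 7.1; 3: 11.5.
E[X] = 0.37·1.7 + 0.46·7.1 + 0.17·11.5 = 5.85.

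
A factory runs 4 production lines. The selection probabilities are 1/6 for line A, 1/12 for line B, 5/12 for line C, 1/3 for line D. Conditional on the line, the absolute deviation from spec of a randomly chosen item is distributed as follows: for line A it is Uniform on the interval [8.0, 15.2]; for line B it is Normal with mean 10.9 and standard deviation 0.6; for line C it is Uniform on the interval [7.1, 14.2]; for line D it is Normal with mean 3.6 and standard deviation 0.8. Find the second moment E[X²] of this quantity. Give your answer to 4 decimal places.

86.6206

For each component E[X²] = Var + (mean)², giving A: 138.88; B: 119.17; C: 117.623; D: 13.6.
Overall E[X²] = 0.166667·138.88 + 0.0833333·119.17 + 0.416667·117.623 + 0.333333·13.6 = 86.6206.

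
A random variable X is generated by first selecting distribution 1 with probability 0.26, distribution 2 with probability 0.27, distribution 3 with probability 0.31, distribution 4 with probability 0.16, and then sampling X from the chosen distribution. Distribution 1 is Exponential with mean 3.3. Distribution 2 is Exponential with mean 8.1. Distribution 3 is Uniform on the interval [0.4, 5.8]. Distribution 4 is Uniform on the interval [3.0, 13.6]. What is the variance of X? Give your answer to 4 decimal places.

28.8936

Per component, 1: μ=3.3, E[X²]=21.78; 2: μ=8.1, E[X²]=131.22; 3: μ=3.1, E[X²]=12.04; 4: μ=8.3, E[X²]=78.2533.
E[X] = 0.26·3.3 + 0.27·8.1 + 0.31·3.1 + 0.16·8.3 = 5.334.
E[X²] = 0.26·21.78 + 0.27·131.22 + 0.31·12.04 + 0.16·78.2533 = 57.3451.
Var(X) = E[X²] − (E[X])² = 57.3451 − 28.4516 = 28.8936.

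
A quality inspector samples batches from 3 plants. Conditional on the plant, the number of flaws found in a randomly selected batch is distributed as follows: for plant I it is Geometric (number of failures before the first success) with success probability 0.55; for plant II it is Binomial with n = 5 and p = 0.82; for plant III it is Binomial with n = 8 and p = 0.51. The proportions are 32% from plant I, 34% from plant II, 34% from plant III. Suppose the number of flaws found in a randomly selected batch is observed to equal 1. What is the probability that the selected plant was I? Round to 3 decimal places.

0.879

Likelihoods P(X=1 | ·): I: 0.2475; II: 0.00430402; III: 0.0276715.
Posterior ∝ prior × likelihood. Numerator for I: 0.32·0.2475 = 0.0792.
Normalizing constant: 0.32·0.2475 + 0.34·0.00430402 + 0.34·0.0276715 = 0.0900717.
P(I | observation) = 0.0792 / 0.0900717 = 0.8793.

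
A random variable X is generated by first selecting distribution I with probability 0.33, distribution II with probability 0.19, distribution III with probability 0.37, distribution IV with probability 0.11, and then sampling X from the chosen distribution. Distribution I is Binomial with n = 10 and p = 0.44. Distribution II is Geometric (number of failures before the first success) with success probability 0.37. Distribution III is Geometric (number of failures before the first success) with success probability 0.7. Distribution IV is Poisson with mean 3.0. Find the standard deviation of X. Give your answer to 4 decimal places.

2.2618

Per component, I: μ=4.4, E[X²]=21.824; II: μ=1.7027, E[X²]=7.5011; III: μ=0.428571, E[X²]=0.795918; IV: μ=3, E[X²]=12.
E[X] = 0.33·4.4 + 0.19·1.7027 + 0.37·0.428571 + 0.11·3 = 2.26408.
E[X²] = 0.33·21.824 + 0.19·7.5011 + 0.37·0.795918 + 0.11·12 = 10.2416.
Var(X) = E[X²] − (E[X])² = 10.2416 − 5.12608 = 5.11554.
SD(X) = √5.11554 = 2.26176.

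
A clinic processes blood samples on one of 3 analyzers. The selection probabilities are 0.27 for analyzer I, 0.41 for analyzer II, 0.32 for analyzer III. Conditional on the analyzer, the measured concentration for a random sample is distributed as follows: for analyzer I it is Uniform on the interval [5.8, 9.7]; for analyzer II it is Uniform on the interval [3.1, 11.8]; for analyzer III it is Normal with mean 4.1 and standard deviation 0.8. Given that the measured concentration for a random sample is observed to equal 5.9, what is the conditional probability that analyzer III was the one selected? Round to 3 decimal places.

0.098

Likelihoods f(5.9 | ·): I: 0.25641; II: 0.114943; III: 0.0396746.
Posterior ∝ prior × likelihood. Numerator for III: 0.32·0.0396746 = 0.0126959.
Normalizing constant: 0.27·0.25641 + 0.41·0.114943 + 0.32·0.0396746 = 0.129053.
P(III | observation) = 0.0126959 / 0.129053 = 0.0983771.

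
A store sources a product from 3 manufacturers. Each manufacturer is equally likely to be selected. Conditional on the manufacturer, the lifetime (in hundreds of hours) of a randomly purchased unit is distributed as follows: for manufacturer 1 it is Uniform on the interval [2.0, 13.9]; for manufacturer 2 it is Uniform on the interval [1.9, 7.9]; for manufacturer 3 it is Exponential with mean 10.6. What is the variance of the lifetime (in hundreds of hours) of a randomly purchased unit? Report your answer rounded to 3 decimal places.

Per component, 1: μ=7.95, E[X²]=75.0033; 2: μ=4.9, E[X²]=27.01; 3: μ=10.6, E[X²]=224.72.
E[X] = 0.333333·7.95 + 0.333333·4.9 + 0.333333·10.6 = 7.81667.
E[X²] = 0.333333·75.0033 + 0.333333·27.01 + 0.333333·224.72 = 108.911.
Var(X) = E[X²] − (E[X])² = 108.911 − 61.1003 = 47.8108.

47.811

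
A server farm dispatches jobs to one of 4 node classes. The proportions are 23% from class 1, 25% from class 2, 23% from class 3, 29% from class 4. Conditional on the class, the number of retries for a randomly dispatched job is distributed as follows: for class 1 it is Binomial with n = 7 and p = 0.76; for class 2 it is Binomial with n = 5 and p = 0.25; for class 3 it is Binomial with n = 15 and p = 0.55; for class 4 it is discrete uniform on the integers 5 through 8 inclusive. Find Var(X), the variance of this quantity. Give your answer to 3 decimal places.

8.264

Per component, 1: μ=5.32, E[X²]=29.5792; 2: μ=1.25, E[X²]=2.5; 3: μ=8.25, E[X²]=71.775; 4: μ=6.5, E[X²]=43.5.
E[X] = 0.23·5.32 + 0.25·1.25 + 0.23·8.25 + 0.29·6.5 = 5.3186.
E[X²] = 0.23·29.5792 + 0.25·2.5 + 0.23·71.775 + 0.29·43.5 = 36.5515.
Var(X) = E[X²] − (E[X])² = 36.5515 − 28.2875 = 8.26396.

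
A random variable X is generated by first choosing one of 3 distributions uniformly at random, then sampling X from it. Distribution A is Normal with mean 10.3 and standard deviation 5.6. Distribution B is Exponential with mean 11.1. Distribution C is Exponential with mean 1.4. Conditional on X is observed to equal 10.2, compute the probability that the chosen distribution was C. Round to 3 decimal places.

0.005

Likelihoods f(10.2 | ·): A: 0.0712283; B: 0.0359415; C: 0.00048947.
Posterior ∝ prior × likelihood. Numerator for C: 0.333333·0.00048947 = 0.000163157.
Normalizing constant: 0.333333·0.0712283 + 0.333333·0.0359415 + 0.333333·0.00048947 = 0.0358864.
P(C | observation) = 0.000163157 / 0.0358864 = 0.00454648.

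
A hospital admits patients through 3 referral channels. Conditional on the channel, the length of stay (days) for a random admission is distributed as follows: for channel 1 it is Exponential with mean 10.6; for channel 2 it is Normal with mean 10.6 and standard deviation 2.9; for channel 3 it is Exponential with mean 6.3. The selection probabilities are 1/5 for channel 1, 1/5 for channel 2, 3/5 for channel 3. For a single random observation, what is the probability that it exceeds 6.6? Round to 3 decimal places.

0.501

Conditional on each channel, P(X > 6.6): 1: 0.536525; 2: 0.9161; 3: 0.350772.
By total probability, P(X > 6.6) = 0.2·0.536525 + 0.2·0.9161 + 0.6·0.350772 = 0.500988.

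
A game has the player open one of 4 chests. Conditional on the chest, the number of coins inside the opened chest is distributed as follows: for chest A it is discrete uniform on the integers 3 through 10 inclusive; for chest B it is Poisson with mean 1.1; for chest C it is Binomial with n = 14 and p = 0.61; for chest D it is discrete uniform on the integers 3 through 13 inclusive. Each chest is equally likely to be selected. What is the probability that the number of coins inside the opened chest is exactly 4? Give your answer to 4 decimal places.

Conditional on each chest, P(X = 4): A: 0.125; B: 0.0203065; C: 0.0112823; D: 0.0909091.
By total probability, P(X = 4) = 0.25·0.125 + 0.25·0.0203065 + 0.25·0.0112823 + 0.25·0.0909091 = 0.0618745.

0.0619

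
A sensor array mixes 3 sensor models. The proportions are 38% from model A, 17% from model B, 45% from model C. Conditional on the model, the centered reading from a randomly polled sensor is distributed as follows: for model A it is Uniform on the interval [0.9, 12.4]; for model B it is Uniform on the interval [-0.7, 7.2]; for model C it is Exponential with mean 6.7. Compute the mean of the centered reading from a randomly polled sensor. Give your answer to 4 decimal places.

Component means — A: 6.65; B: 3.25; C: 6.7.
E[X] = 0.38·6.65 + 0.17·3.25 + 0.45·6.7 = 6.0945.

6.0945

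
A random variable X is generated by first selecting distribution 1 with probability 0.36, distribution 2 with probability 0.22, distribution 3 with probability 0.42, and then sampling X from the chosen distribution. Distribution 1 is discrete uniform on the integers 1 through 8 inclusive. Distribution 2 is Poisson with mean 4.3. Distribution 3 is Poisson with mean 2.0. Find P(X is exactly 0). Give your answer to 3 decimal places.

0.060

Conditional on each component, P(X = 0): 1: 0; 2: 0.0135686; 3: 0.135335.
By total probability, P(X = 0) = 0.36·0 + 0.22·0.0135686 + 0.42·0.135335 = 0.0598259.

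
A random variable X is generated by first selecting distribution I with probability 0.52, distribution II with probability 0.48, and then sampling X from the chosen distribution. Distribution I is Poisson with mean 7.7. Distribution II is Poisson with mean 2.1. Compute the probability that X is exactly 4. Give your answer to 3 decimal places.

0.082

Conditional on each component, P(X = 4): I: 0.0663261; II: 0.099231.
By total probability, P(X = 4) = 0.52·0.0663261 + 0.48·0.099231 = 0.0821204.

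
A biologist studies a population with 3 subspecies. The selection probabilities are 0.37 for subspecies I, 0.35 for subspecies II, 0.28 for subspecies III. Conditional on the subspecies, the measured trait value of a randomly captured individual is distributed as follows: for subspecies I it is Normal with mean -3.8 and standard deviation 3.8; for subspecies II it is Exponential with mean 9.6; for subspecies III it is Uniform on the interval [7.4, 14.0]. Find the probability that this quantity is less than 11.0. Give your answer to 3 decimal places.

Conditional on each subspecies, P(X < 11.0): I: 0.999951; II: 0.682041; III: 0.545455.
By total probability, P(X < 11.0) = 0.37·0.999951 + 0.35·0.682041 + 0.28·0.545455 = 0.761423.

0.761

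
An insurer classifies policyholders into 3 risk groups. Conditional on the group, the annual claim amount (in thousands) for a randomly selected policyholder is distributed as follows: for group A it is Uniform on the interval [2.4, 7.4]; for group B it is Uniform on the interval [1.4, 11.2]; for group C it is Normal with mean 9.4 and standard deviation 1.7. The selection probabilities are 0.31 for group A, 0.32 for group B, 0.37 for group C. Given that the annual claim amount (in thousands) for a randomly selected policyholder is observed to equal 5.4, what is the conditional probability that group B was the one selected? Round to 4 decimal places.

Likelihoods f(5.4 | ·): A: 0.2; B: 0.102041; C: 0.014732.
Posterior ∝ prior × likelihood. Numerator for B: 0.32·0.102041 = 0.0326531.
Normalizing constant: 0.31·0.2 + 0.32·0.102041 + 0.37·0.014732 = 0.100104.
P(B | observation) = 0.0326531 / 0.100104 = 0.326192.

0.3262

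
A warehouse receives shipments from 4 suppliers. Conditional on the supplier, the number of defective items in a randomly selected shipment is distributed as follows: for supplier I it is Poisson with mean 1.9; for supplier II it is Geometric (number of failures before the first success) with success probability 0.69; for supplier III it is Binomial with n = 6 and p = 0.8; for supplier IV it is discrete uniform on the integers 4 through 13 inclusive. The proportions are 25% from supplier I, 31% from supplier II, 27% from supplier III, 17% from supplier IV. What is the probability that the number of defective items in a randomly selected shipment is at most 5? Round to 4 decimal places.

0.7896

Conditional on each supplier, P(X ≤ 5): I: 0.986781; II: 0.999112; III: 0.737856; IV: 0.2.
By total probability, P(X ≤ 5) = 0.25·0.986781 + 0.31·0.999112 + 0.27·0.737856 + 0.17·0.2 = 0.789641.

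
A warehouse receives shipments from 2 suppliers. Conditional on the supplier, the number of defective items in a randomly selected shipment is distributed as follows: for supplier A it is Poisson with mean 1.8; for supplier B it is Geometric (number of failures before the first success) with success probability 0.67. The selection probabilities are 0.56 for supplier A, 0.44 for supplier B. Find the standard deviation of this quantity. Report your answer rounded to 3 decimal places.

Per component, A: μ=1.8, E[X²]=5.04; B: μ=0.492537, E[X²]=0.977723.
E[X] = 0.56·1.8 + 0.44·0.492537 = 1.22472.
E[X²] = 0.56·5.04 + 0.44·0.977723 = 3.2526.
Var(X) = E[X²] − (E[X])² = 3.2526 − 1.49993 = 1.75267.
SD(X) = √1.75267 = 1.32388.

1.324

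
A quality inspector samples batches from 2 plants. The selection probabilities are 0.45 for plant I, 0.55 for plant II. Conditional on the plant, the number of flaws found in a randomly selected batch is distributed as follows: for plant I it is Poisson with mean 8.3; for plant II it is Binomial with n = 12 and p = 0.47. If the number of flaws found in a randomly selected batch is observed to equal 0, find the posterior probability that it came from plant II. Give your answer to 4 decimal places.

Likelihoods P(X=0 | ·): I: 0.000248517; II: 0.000491259.
Posterior ∝ prior × likelihood. Numerator for II: 0.55·0.000491259 = 0.000270192.
Normalizing constant: 0.45·0.000248517 + 0.55·0.000491259 = 0.000382025.
P(II | observation) = 0.000270192 / 0.000382025 = 0.707264.

0.7073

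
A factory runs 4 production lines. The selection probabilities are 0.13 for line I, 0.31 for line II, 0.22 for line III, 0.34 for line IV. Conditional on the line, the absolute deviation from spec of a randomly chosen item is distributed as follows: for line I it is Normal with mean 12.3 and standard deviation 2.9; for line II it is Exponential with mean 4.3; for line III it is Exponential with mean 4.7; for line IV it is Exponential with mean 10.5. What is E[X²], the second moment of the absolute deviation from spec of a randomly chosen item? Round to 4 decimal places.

For each component E[X²] = Var + (mean)², giving I: 159.7; II: 36.98; III: 44.18; IV: 220.5.
Overall E[X²] = 0.13·159.7 + 0.31·36.98 + 0.22·44.18 + 0.34·220.5 = 116.914.

116.9144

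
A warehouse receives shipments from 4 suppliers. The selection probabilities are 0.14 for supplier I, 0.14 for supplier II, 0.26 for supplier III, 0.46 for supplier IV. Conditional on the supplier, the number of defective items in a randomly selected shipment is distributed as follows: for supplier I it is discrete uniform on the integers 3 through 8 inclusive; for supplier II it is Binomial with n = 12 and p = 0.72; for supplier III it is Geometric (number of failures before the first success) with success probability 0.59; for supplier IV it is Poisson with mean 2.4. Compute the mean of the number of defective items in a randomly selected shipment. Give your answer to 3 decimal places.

3.264

Component means — I: 5.5; II: 8.64; III: 0.694915; IV: 2.4.
E[X] = 0.14·5.5 + 0.14·8.64 + 0.26·0.694915 + 0.46·2.4 = 3.26428.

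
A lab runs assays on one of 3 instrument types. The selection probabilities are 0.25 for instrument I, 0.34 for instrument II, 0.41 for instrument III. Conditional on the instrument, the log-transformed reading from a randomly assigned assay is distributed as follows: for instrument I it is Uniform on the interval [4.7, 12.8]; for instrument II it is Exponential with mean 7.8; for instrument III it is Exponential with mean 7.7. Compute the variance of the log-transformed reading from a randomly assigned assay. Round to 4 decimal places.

46.5525

Per component, I: μ=8.75, E[X²]=82.03; II: μ=7.8, E[X²]=121.68; III: μ=7.7, E[X²]=118.58.
E[X] = 0.25·8.75 + 0.34·7.8 + 0.41·7.7 = 7.9965.
E[X²] = 0.25·82.03 + 0.34·121.68 + 0.41·118.58 = 110.496.
Var(X) = E[X²] − (E[X])² = 110.496 − 63.944 = 46.5525.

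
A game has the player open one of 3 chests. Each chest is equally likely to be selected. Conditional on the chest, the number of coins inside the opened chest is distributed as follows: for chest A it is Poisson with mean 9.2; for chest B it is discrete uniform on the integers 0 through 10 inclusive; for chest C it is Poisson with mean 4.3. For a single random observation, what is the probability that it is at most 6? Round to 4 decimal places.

0.5604

Conditional on each chest, P(X ≤ 6): A: 0.189165; B: 0.636364; C: 0.85579.
By total probability, P(X ≤ 6) = 0.333333·0.189165 + 0.333333·0.636364 + 0.333333·0.85579 = 0.56044.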